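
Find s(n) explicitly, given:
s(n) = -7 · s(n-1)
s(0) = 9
Pure geometric recurrence with ratio -7.
By induction s(n) = s(0) · (-7)^n = 9 \left(-7\right)^{n}.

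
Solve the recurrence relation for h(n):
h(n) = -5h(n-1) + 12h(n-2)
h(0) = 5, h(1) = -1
Characteristic equation: x² + 5x - 12 = 0.
Discriminant Δ = (-5)² + 4·(12) = 73.
Roots r₁,₂ = (-5 ± √73)/2, so r₁ = - \frac{5}{2} + \frac{\sqrt{73}}{2}, r₂ = - \frac{\sqrt{73}}{2} - \frac{5}{2}.
General solution: h(n) = A·r₁^n + B·r₂^n.
From the initial conditions, A + B = 5 and r₁A + r₂B = -1.
Since r₁ - r₂ = √73: A = (-1 - (5)r₂)/√73 = \frac{23 \sqrt{73}}{146} + \frac{5}{2}, and B = 5 - A = \frac{5}{2} - \frac{23 \sqrt{73}}{146}.
So h(n) = \left(\frac{23 \sqrt{73}}{146} + \frac{5}{2}\right)\left(- \frac{5}{2} + \frac{\sqrt{73}}{2}\right)^n + \left(\frac{5}{2} - \frac{23 \sqrt{73}}{146}\right)\left(- \frac{\sqrt{73}}{2} - \frac{5}{2}\right)^n.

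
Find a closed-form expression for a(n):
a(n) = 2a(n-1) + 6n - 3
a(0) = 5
First-order linear with linear forcing.
Homogeneous solution: a_h(n) = A·(2)^n.
Try particular a_p(n) = pn + q. Substituting:
  pn + q = 2(p(n-1) + q) + 6n - 3.
Matching the n-coefficient: p = 2p + 6 ⇒ p = -6.
Matching constants: q = -2p + 2q - 3 ⇒ q = -9.
General: a(n) = A·(2)^n - 6 n - 9.
Apply a(0) = 5: A - 9 = 5 ⇒ A = 14.
So a(n) = 14 \cdot 2^{n} - 6 n - 9.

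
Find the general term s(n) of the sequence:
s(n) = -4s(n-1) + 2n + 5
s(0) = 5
First-order linear with linear forcing.
Homogeneous solution: s_h(n) = A·(-4)^n.
Try particular s_p(n) = pn + q. Substituting:
  pn + q = -4(p(n-1) + q) + 2n + 5.
Matching the n-coefficient: p = -4p + 2 ⇒ p = \frac{2}{5}.
Matching constants: q = 4p - 4q + 5 ⇒ q = \frac{33}{25}.
General: s(n) = A·(-4)^n + \frac{2 n}{5} + \frac{33}{25}.
Apply s(0) = 5: A + \frac{33}{25} = 5 ⇒ A = \frac{92}{25}.
So s(n) = \frac{92 \left(-4\right)^{n}}{25} + \frac{2 n}{5} + \frac{33}{25}.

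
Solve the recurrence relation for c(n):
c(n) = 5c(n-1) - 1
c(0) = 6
First-order linear non-homogeneous.
Homogeneous solution: c_h(n) = A·(5)^n.
Try constant particular solution c_p = K: K = 5K - 1 ⇒ K = \frac{1}{4}.
General: c(n) = A·(5)^n + \frac{1}{4}.
Apply c(0) = 6: A + \frac{1}{4} = 6 ⇒ A = \frac{23}{4}.
So c(n) = \frac{23 \cdot 5^{n}}{4} + \frac{1}{4}.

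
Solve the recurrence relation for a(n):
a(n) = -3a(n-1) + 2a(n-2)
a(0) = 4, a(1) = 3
Characteristic equation: x² + 3x - 2 = 0.
Discriminant Δ = (-3)² + 4·(2) = 17.
Roots r₁,₂ = (-3 ± √17)/2, so r₁ = - \frac{3}{2} + \frac{\sqrt{17}}{2}, r₂ = - \frac{\sqrt{17}}{2} - \frac{3}{2}.
General solution: a(n) = A·r₁^n + B·r₂^n.
From the initial conditions, A + B = 4 and r₁A + r₂B = 3.
Since r₁ - r₂ = √17: A = (3 - (4)r₂)/√17 = 2 + \frac{9 \sqrt{17}}{17}, and B = 4 - A = 2 - \frac{9 \sqrt{17}}{17}.
So a(n) = \left(2 + \frac{9 \sqrt{17}}{17}\right)\left(- \frac{3}{2} + \frac{\sqrt{17}}{2}\right)^n + \left(2 - \frac{9 \sqrt{17}}{17}\right)\left(- \frac{\sqrt{17}}{2} - \frac{3}{2}\right)^n.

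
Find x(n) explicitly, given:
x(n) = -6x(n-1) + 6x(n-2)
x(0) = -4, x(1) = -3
Characteristic equation: x² + 6x - 6 = 0.
Discriminant Δ = (-6)² + 4·(6) = 60.
Roots r₁,₂ = (-6 ± √60)/2, so r₁ = -3 + \sqrt{15}, r₂ = - \sqrt{15} - 3.
General solution: x(n) = A·r₁^n + B·r₂^n.
From the initial conditions, A + B = -4 and r₁A + r₂B = -3.
Since r₁ - r₂ = √60: A = (-3 - (-4)r₂)/√60 = -2 - \frac{\sqrt{15}}{2}, and B = -4 - A = -2 + \frac{\sqrt{15}}{2}.
So x(n) = \left(-2 - \frac{\sqrt{15}}{2}\right)\left(-3 + \sqrt{15}\right)^n + \left(-2 + \frac{\sqrt{15}}{2}\right)\left(- \sqrt{15} - 3\right)^n.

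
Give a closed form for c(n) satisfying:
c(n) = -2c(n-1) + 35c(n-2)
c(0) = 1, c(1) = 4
Characteristic equation: x² + 2x - 35 = 0, which factors as (x - (5))(x - (-7)) = 0.
Roots r₁ = 5, r₂ = -7 (distinct).
General solution: c(n) = A·(5)^n + B·(-7)^n.
From c(0) = 1: A + B = 1.
From c(1) = 4: 5A - 7B = 4.
Solving: A = \frac{11}{12}, B = \frac{1}{12}.
So c(n) = \frac{\left(-7\right)^{n}}{12} + \frac{11 \cdot 5^{n}}{12}.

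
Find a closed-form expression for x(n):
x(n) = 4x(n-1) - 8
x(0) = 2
First-order linear non-homogeneous.
Homogeneous solution: x_h(n) = A·(4)^n.
Try constant particular solution x_p = K: K = 4K - 8 ⇒ K = \frac{8}{3}.
General: x(n) = A·(4)^n + \frac{8}{3}.
Apply x(0) = 2: A + \frac{8}{3} = 2 ⇒ A = - \frac{2}{3}.
So x(n) = \frac{8}{3} - \frac{2 \cdot 4^{n}}{3}.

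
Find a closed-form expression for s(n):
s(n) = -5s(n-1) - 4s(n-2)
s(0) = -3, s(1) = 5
Characteristic equation: x² + 5x + 4 = 0, which factors as (x - (-4))(x - (-1)) = 0.
Roots r₁ = -4, r₂ = -1 (distinct).
General solution: s(n) = A·(-4)^n + B·(-1)^n.
From s(0) = -3: A + B = -3.
From s(1) = 5: -4A - B = 5.
Solving: A = - \frac{2}{3}, B = - \frac{7}{3}.
So s(n) = - \frac{7 \left(-1\right)^{n}}{3} - \frac{2 \left(-4\right)^{n}}{3}.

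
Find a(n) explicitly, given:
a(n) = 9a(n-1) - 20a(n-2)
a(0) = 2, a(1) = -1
Characteristic equation: x² - 9x + 20 = 0, which factors as (x - (4))(x - (5)) = 0.
Roots r₁ = 4, r₂ = 5 (distinct).
General solution: a(n) = A·(4)^n + B·(5)^n.
From a(0) = 2: A + B = 2.
From a(1) = -1: 4A + 5B = -1.
Solving: A = 11, B = -9.
So a(n) = 11 \cdot 4^{n} - 9 \cdot 5^{n}.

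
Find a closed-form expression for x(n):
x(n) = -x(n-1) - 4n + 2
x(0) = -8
First-order linear with linear forcing.
Homogeneous solution: x_h(n) = A·(-1)^n.
Try particular x_p(n) = pn + q. Substituting:
  pn + q = -(p(n-1) + q) - 4n + 2.
Matching the n-coefficient: p = -p - 4 ⇒ p = -2.
Matching constants: q = p - q + 2 ⇒ q = 0.
General: x(n) = A·(-1)^n - 2 n + 0.
Apply x(0) = -8: A + 0 = -8 ⇒ A = -8.
So x(n) = - 8 \left(-1\right)^{n} - 2 n.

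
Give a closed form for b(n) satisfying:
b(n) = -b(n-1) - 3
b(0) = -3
First-order linear non-homogeneous.
Homogeneous solution: b_h(n) = A·(-1)^n.
Try constant particular solution b_p = K: K = -K - 3 ⇒ K = - \frac{3}{2}.
General: b(n) = A·(-1)^n - \frac{3}{2}.
Apply b(0) = -3: A - \frac{3}{2} = -3 ⇒ A = - \frac{3}{2}.
So b(n) = - \frac{3 \left(-1\right)^{n}}{2} - \frac{3}{2}.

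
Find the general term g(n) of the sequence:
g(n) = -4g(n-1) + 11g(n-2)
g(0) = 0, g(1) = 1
Characteristic equation: x² + 4x - 11 = 0.
Discriminant Δ = (-4)² + 4·(11) = 60.
Roots r₁,₂ = (-4 ± √60)/2, so r₁ = -2 + \sqrt{15}, r₂ = - \sqrt{15} - 2.
General solution: g(n) = A·r₁^n + B·r₂^n.
From the initial conditions, A + B = 0 and r₁A + r₂B = 1.
Since r₁ - r₂ = √60: A = (1 - (0)r₂)/√60 = \frac{\sqrt{15}}{30}, and B = 0 - A = - \frac{\sqrt{15}}{30}.
So g(n) = \left(\frac{\sqrt{15}}{30}\right)\left(-2 + \sqrt{15}\right)^n + \left(- \frac{\sqrt{15}}{30}\right)\left(- \sqrt{15} - 2\right)^n.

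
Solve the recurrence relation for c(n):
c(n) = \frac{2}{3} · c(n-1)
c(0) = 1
Pure geometric recurrence with ratio \frac{2}{3}.
By induction c(n) = c(0) · (\frac{2}{3})^n = \left(\frac{2}{3}\right)^{n}.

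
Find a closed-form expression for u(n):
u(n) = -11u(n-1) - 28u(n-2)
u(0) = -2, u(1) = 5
Characteristic equation: x² + 11x + 28 = 0, which factors as (x - (-4))(x - (-7)) = 0.
Roots r₁ = -4, r₂ = -7 (distinct).
General solution: u(n) = A·(-4)^n + B·(-7)^n.
From u(0) = -2: A + B = -2.
From u(1) = 5: -4A - 7B = 5.
Solving: A = -3, B = 1.
So u(n) = - 3 \left(-4\right)^{n} + \left(-7\right)^{n}.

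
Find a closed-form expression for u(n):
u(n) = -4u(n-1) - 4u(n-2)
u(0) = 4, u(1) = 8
Characteristic equation: x² + 4x + 4 = 0, which is (x - (-2))².
Repeated root r = -2.
General solution: u(n) = (A + Bn)·(-2)^n.
From u(0) = 4: A = 4.
From u(1) = 8: (A + B)·(-2) = 8 ⇒ B = -8.
So u(n) = \left(4 - 8 n\right) \cdot (-2)^n.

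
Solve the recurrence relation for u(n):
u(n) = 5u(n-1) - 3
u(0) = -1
First-order linear non-homogeneous.
Homogeneous solution: u_h(n) = A·(5)^n.
Try constant particular solution u_p = K: K = 5K - 3 ⇒ K = \frac{3}{4}.
General: u(n) = A·(5)^n + \frac{3}{4}.
Apply u(0) = -1: A + \frac{3}{4} = -1 ⇒ A = - \frac{7}{4}.
So u(n) = \frac{3}{4} - \frac{7 \cdot 5^{n}}{4}.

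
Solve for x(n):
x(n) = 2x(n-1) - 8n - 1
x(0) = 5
First-order linear with linear forcing.
Homogeneous solution: x_h(n) = A·(2)^n.
Try particular x_p(n) = pn + q. Substituting:
  pn + q = 2(p(n-1) + q) - 8n - 1.
Matching the n-coefficient: p = 2p - 8 ⇒ p = 8.
Matching constants: q = -2p + 2q - 1 ⇒ q = 17.
General: x(n) = A·(2)^n + 8 n + 17.
Apply x(0) = 5: A + 17 = 5 ⇒ A = -12.
So x(n) = - 12 \cdot 2^{n} + 8 n + 17.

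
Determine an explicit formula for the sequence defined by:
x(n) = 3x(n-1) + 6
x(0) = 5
First-order linear non-homogeneous.
Homogeneous solution: x_h(n) = A·(3)^n.
Try constant particular solution x_p = K: K = 3K + 6 ⇒ K = -3.
General: x(n) = A·(3)^n - 3.
Apply x(0) = 5: A - 3 = 5 ⇒ A = 8.
So x(n) = 8 \cdot 3^{n} - 3.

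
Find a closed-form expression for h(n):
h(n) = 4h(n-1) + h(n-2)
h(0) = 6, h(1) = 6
Characteristic equation: x² - 4x - 1 = 0.
Discriminant Δ = (4)² + 4·(1) = 20.
Roots r₁,₂ = (4 ± √20)/2, so r₁ = 2 + \sqrt{5}, r₂ = 2 - \sqrt{5}.
General solution: h(n) = A·r₁^n + B·r₂^n.
From the initial conditions, A + B = 6 and r₁A + r₂B = 6.
Since r₁ - r₂ = √20: A = (6 - (6)r₂)/√20 = 3 - \frac{3 \sqrt{5}}{5}, and B = 6 - A = \frac{3 \sqrt{5}}{5} + 3.
So h(n) = \left(3 - \frac{3 \sqrt{5}}{5}\right)\left(2 + \sqrt{5}\right)^n + \left(\frac{3 \sqrt{5}}{5} + 3\right)\left(2 - \sqrt{5}\right)^n.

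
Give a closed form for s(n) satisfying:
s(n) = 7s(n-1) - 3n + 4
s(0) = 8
First-order linear with linear forcing.
Homogeneous solution: s_h(n) = A·(7)^n.
Try particular s_p(n) = pn + q. Substituting:
  pn + q = 7(p(n-1) + q) - 3n + 4.
Matching the n-coefficient: p = 7p - 3 ⇒ p = \frac{1}{2}.
Matching constants: q = -7p + 7q + 4 ⇒ q = - \frac{1}{12}.
General: s(n) = A·(7)^n + \frac{n}{2} - \frac{1}{12}.
Apply s(0) = 8: A - \frac{1}{12} = 8 ⇒ A = \frac{97}{12}.
So s(n) = \frac{97 \cdot 7^{n}}{12} + \frac{n}{2} - \frac{1}{12}.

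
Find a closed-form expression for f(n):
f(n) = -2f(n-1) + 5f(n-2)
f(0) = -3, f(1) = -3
Characteristic equation: x² + 2x - 5 = 0.
Discriminant Δ = (-2)² + 4·(5) = 24.
Roots r₁,₂ = (-2 ± √24)/2, so r₁ = -1 + \sqrt{6}, r₂ = - \sqrt{6} - 1.
General solution: f(n) = A·r₁^n + B·r₂^n.
From the initial conditions, A + B = -3 and r₁A + r₂B = -3.
Since r₁ - r₂ = √24: A = (-3 - (-3)r₂)/√24 = - \frac{3}{2} - \frac{\sqrt{6}}{2}, and B = -3 - A = - \frac{3}{2} + \frac{\sqrt{6}}{2}.
So f(n) = \left(- \frac{3}{2} - \frac{\sqrt{6}}{2}\right)\left(-1 + \sqrt{6}\right)^n + \left(- \frac{3}{2} + \frac{\sqrt{6}}{2}\right)\left(- \sqrt{6} - 1\right)^n.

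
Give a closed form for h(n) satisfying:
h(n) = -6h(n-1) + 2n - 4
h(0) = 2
First-order linear with linear forcing.
Homogeneous solution: h_h(n) = A·(-6)^n.
Try particular h_p(n) = pn + q. Substituting:
  pn + q = -6(p(n-1) + q) + 2n - 4.
Matching the n-coefficient: p = -6p + 2 ⇒ p = \frac{2}{7}.
Matching constants: q = 6p - 6q - 4 ⇒ q = - \frac{16}{49}.
General: h(n) = A·(-6)^n + \frac{2 n}{7} - \frac{16}{49}.
Apply h(0) = 2: A - \frac{16}{49} = 2 ⇒ A = \frac{114}{49}.
So h(n) = \frac{114 \left(-6\right)^{n}}{49} + \frac{2 n}{7} - \frac{16}{49}.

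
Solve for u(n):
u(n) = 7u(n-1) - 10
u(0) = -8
First-order linear non-homogeneous.
Homogeneous solution: u_h(n) = A·(7)^n.
Try constant particular solution u_p = K: K = 7K - 10 ⇒ K = \frac{5}{3}.
General: u(n) = A·(7)^n + \frac{5}{3}.
Apply u(0) = -8: A + \frac{5}{3} = -8 ⇒ A = - \frac{29}{3}.
So u(n) = \frac{5}{3} - \frac{29 \cdot 7^{n}}{3}.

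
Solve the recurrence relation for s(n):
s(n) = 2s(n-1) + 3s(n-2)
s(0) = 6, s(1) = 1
Characteristic equation: x² - 2x - 3 = 0, which factors as (x - (-1))(x - (3)) = 0.
Roots r₁ = -1, r₂ = 3 (distinct).
General solution: s(n) = A·(-1)^n + B·(3)^n.
From s(0) = 6: A + B = 6.
From s(1) = 1: -A + 3B = 1.
Solving: A = \frac{17}{4}, B = \frac{7}{4}.
So s(n) = \frac{17 \left(-1\right)^{n}}{4} + \frac{7 \cdot 3^{n}}{4}.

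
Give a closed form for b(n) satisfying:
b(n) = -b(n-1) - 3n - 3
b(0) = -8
First-order linear with linear forcing.
Homogeneous solution: b_h(n) = A·(-1)^n.
Try particular b_p(n) = pn + q. Substituting:
  pn + q = -(p(n-1) + q) - 3n - 3.
Matching the n-coefficient: p = -p - 3 ⇒ p = - \frac{3}{2}.
Matching constants: q = p - q - 3 ⇒ q = - \frac{9}{4}.
General: b(n) = A·(-1)^n - \frac{3 n}{2} - \frac{9}{4}.
Apply b(0) = -8: A - \frac{9}{4} = -8 ⇒ A = - \frac{23}{4}.
So b(n) = - \frac{23 \left(-1\right)^{n}}{4} - \frac{3 n}{2} - \frac{9}{4}.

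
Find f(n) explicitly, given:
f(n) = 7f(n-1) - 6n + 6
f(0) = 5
First-order linear with linear forcing.
Homogeneous solution: f_h(n) = A·(7)^n.
Try particular f_p(n) = pn + q. Substituting:
  pn + q = 7(p(n-1) + q) - 6n + 6.
Matching the n-coefficient: p = 7p - 6 ⇒ p = 1.
Matching constants: q = -7p + 7q + 6 ⇒ q = \frac{1}{6}.
General: f(n) = A·(7)^n + n + \frac{1}{6}.
Apply f(0) = 5: A + \frac{1}{6} = 5 ⇒ A = \frac{29}{6}.
So f(n) = \frac{29 \cdot 7^{n}}{6} + n + \frac{1}{6}.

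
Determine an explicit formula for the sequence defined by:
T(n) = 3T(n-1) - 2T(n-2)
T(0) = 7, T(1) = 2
Characteristic equation: x² - 3x + 2 = 0, which factors as (x - (2))(x - (1)) = 0.
Roots r₁ = 2, r₂ = 1 (distinct).
General solution: T(n) = A·(2)^n + B·(1)^n.
From T(0) = 7: A + B = 7.
From T(1) = 2: 2A + B = 2.
Solving: A = -5, B = 12.
So T(n) = 12 - 5 \cdot 2^{n}.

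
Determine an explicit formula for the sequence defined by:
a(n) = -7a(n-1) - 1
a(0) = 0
First-order linear non-homogeneous.
Homogeneous solution: a_h(n) = A·(-7)^n.
Try constant particular solution a_p = K: K = -7K - 1 ⇒ K = - \frac{1}{8}.
General: a(n) = A·(-7)^n - \frac{1}{8}.
Apply a(0) = 0: A - \frac{1}{8} = 0 ⇒ A = \frac{1}{8}.
So a(n) = \frac{\left(-7\right)^{n}}{8} - \frac{1}{8}.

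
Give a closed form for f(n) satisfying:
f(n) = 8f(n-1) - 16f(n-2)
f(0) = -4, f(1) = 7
Characteristic equation: x² - 8x + 16 = 0, which is (x - (4))².
Repeated root r = 4.
General solution: f(n) = (A + Bn)·(4)^n.
From f(0) = -4: A = -4.
From f(1) = 7: (A + B)·(4) = 7 ⇒ B = \frac{23}{4}.
So f(n) = \left(\frac{23 n}{4} - 4\right) \cdot (4)^n.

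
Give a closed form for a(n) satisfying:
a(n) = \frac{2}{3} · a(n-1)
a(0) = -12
Pure geometric recurrence with ratio \frac{2}{3}.
By induction a(n) = a(0) · (\frac{2}{3})^n = - 12 \left(\frac{2}{3}\right)^{n}.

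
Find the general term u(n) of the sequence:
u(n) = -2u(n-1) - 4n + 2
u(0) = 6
First-order linear with linear forcing.
Homogeneous solution: u_h(n) = A·(-2)^n.
Try particular u_p(n) = pn + q. Substituting:
  pn + q = -2(p(n-1) + q) - 4n + 2.
Matching the n-coefficient: p = -2p - 4 ⇒ p = - \frac{4}{3}.
Matching constants: q = 2p - 2q + 2 ⇒ q = - \frac{2}{9}.
General: u(n) = A·(-2)^n - \frac{4 n}{3} - \frac{2}{9}.
Apply u(0) = 6: A - \frac{2}{9} = 6 ⇒ A = \frac{56}{9}.
So u(n) = \frac{56 \left(-2\right)^{n}}{9} - \frac{4 n}{3} - \frac{2}{9}.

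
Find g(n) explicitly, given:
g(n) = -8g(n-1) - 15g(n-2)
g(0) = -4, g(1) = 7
Characteristic equation: x² + 8x + 15 = 0, which factors as (x - (-3))(x - (-5)) = 0.
Roots r₁ = -3, r₂ = -5 (distinct).
General solution: g(n) = A·(-3)^n + B·(-5)^n.
From g(0) = -4: A + B = -4.
From g(1) = 7: -3A - 5B = 7.
Solving: A = - \frac{13}{2}, B = \frac{5}{2}.
So g(n) = - \frac{13 \left(-3\right)^{n}}{2} + \frac{5 \left(-5\right)^{n}}{2}.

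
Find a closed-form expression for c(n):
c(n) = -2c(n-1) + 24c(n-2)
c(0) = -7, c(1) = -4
Characteristic equation: x² + 2x - 24 = 0, which factors as (x - (-6))(x - (4)) = 0.
Roots r₁ = -6, r₂ = 4 (distinct).
General solution: c(n) = A·(-6)^n + B·(4)^n.
From c(0) = -7: A + B = -7.
From c(1) = -4: -6A + 4B = -4.
Solving: A = - \frac{12}{5}, B = - \frac{23}{5}.
So c(n) = - \frac{12 \left(-6\right)^{n}}{5} - \frac{23 \cdot 4^{n}}{5}.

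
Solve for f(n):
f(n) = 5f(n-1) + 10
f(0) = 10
First-order linear non-homogeneous.
Homogeneous solution: f_h(n) = A·(5)^n.
Try constant particular solution f_p = K: K = 5K + 10 ⇒ K = - \frac{5}{2}.
General: f(n) = A·(5)^n - \frac{5}{2}.
Apply f(0) = 10: A - \frac{5}{2} = 10 ⇒ A = \frac{25}{2}.
So f(n) = \frac{25 \cdot 5^{n}}{2} - \frac{5}{2}.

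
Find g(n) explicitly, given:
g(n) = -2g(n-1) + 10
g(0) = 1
First-order linear non-homogeneous.
Homogeneous solution: g_h(n) = A·(-2)^n.
Try constant particular solution g_p = K: K = -2K + 10 ⇒ K = \frac{10}{3}.
General: g(n) = A·(-2)^n + \frac{10}{3}.
Apply g(0) = 1: A + \frac{10}{3} = 1 ⇒ A = - \frac{7}{3}.
So g(n) = \frac{10}{3} - \frac{7 \left(-2\right)^{n}}{3}.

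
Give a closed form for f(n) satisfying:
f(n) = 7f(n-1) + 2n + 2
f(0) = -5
First-order linear with linear forcing.
Homogeneous solution: f_h(n) = A·(7)^n.
Try particular f_p(n) = pn + q. Substituting:
  pn + q = 7(p(n-1) + q) + 2n + 2.
Matching the n-coefficient: p = 7p + 2 ⇒ p = - \frac{1}{3}.
Matching constants: q = -7p + 7q + 2 ⇒ q = - \frac{13}{18}.
General: f(n) = A·(7)^n - \frac{n}{3} - \frac{13}{18}.
Apply f(0) = -5: A - \frac{13}{18} = -5 ⇒ A = - \frac{77}{18}.
So f(n) = - \frac{77 \cdot 7^{n}}{18} - \frac{n}{3} - \frac{13}{18}.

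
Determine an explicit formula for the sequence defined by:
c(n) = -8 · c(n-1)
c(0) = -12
Pure geometric recurrence with ratio -8.
By induction c(n) = c(0) · (-8)^n = - 12 \left(-8\right)^{n}.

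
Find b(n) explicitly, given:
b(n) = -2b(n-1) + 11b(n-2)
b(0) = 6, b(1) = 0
Characteristic equation: x² + 2x - 11 = 0.
Discriminant Δ = (-2)² + 4·(11) = 48.
Roots r₁,₂ = (-2 ± √48)/2, so r₁ = -1 + 2 \sqrt{3}, r₂ = - 2 \sqrt{3} - 1.
General solution: b(n) = A·r₁^n + B·r₂^n.
From the initial conditions, A + B = 6 and r₁A + r₂B = 0.
Since r₁ - r₂ = √48: A = (0 - (6)r₂)/√48 = \frac{\sqrt{3}}{2} + 3, and B = 6 - A = 3 - \frac{\sqrt{3}}{2}.
So b(n) = \left(\frac{\sqrt{3}}{2} + 3\right)\left(-1 + 2 \sqrt{3}\right)^n + \left(3 - \frac{\sqrt{3}}{2}\right)\left(- 2 \sqrt{3} - 1\right)^n.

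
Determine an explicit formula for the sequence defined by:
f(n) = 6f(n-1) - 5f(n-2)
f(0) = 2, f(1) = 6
Characteristic equation: x² - 6x + 5 = 0, which factors as (x - (5))(x - (1)) = 0.
Roots r₁ = 5, r₂ = 1 (distinct).
General solution: f(n) = A·(5)^n + B·(1)^n.
From f(0) = 2: A + B = 2.
From f(1) = 6: 5A + B = 6.
Solving: A = 1, B = 1.
So f(n) = 5^{n} + 1.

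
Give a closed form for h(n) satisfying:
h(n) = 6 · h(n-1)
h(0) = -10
Pure geometric recurrence with ratio 6.
By induction h(n) = h(0) · (6)^n = - 10 \cdot 6^{n}.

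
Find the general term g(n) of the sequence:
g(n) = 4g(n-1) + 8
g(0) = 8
First-order linear non-homogeneous.
Homogeneous solution: g_h(n) = A·(4)^n.
Try constant particular solution g_p = K: K = 4K + 8 ⇒ K = - \frac{8}{3}.
General: g(n) = A·(4)^n - \frac{8}{3}.
Apply g(0) = 8: A - \frac{8}{3} = 8 ⇒ A = \frac{32}{3}.
So g(n) = \frac{32 \cdot 4^{n}}{3} - \frac{8}{3}.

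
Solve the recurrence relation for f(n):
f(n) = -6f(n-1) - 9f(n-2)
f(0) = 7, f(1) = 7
Characteristic equation: x² + 6x + 9 = 0, which is (x - (-3))².
Repeated root r = -3.
General solution: f(n) = (A + Bn)·(-3)^n.
From f(0) = 7: A = 7.
From f(1) = 7: (A + B)·(-3) = 7 ⇒ B = - \frac{28}{3}.
So f(n) = \left(7 - \frac{28 n}{3}\right) \cdot (-3)^n.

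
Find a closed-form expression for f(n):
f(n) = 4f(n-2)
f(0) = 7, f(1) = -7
Characteristic equation: x² - 4 = 0, which factors as (x - (2))(x - (-2)) = 0.
Roots r₁ = 2, r₂ = -2 (distinct).
General solution: f(n) = A·(2)^n + B·(-2)^n.
From f(0) = 7: A + B = 7.
From f(1) = -7: 2A - 2B = -7.
Solving: A = \frac{7}{4}, B = \frac{21}{4}.
So f(n) = \frac{21 \left(-2\right)^{n}}{4} + \frac{7 \cdot 2^{n}}{4}.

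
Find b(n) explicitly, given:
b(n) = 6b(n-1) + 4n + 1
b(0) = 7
First-order linear with linear forcing.
Homogeneous solution: b_h(n) = A·(6)^n.
Try particular b_p(n) = pn + q. Substituting:
  pn + q = 6(p(n-1) + q) + 4n + 1.
Matching the n-coefficient: p = 6p + 4 ⇒ p = - \frac{4}{5}.
Matching constants: q = -6p + 6q + 1 ⇒ q = - \frac{29}{25}.
General: b(n) = A·(6)^n - \frac{4 n}{5} - \frac{29}{25}.
Apply b(0) = 7: A - \frac{29}{25} = 7 ⇒ A = \frac{204}{25}.
So b(n) = \frac{204 \cdot 6^{n}}{25} - \frac{4 n}{5} - \frac{29}{25}.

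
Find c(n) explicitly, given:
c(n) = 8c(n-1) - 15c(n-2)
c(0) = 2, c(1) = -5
Characteristic equation: x² - 8x + 15 = 0, which factors as (x - (5))(x - (3)) = 0.
Roots r₁ = 5, r₂ = 3 (distinct).
General solution: c(n) = A·(5)^n + B·(3)^n.
From c(0) = 2: A + B = 2.
From c(1) = -5: 5A + 3B = -5.
Solving: A = - \frac{11}{2}, B = \frac{15}{2}.
So c(n) = \frac{15 \cdot 3^{n}}{2} - \frac{11 \cdot 5^{n}}{2}.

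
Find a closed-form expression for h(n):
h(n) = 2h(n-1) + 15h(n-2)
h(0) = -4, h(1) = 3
Characteristic equation: x² - 2x - 15 = 0, which factors as (x - (5))(x - (-3)) = 0.
Roots r₁ = 5, r₂ = -3 (distinct).
General solution: h(n) = A·(5)^n + B·(-3)^n.
From h(0) = -4: A + B = -4.
From h(1) = 3: 5A - 3B = 3.
Solving: A = - \frac{9}{8}, B = - \frac{23}{8}.
So h(n) = - \frac{23 \left(-3\right)^{n}}{8} - \frac{9 \cdot 5^{n}}{8}.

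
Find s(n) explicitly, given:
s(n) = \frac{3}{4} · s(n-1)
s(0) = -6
Pure geometric recurrence with ratio \frac{3}{4}.
By induction s(n) = s(0) · (\frac{3}{4})^n = - 6 \left(\frac{3}{4}\right)^{n}.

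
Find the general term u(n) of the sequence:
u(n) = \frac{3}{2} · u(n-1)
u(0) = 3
Pure geometric recurrence with ratio \frac{3}{2}.
By induction u(n) = u(0) · (\frac{3}{2})^n = 3 \left(\frac{3}{2}\right)^{n}.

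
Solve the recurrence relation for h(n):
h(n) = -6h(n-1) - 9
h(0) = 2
First-order linear non-homogeneous.
Homogeneous solution: h_h(n) = A·(-6)^n.
Try constant particular solution h_p = K: K = -6K - 9 ⇒ K = - \frac{9}{7}.
General: h(n) = A·(-6)^n - \frac{9}{7}.
Apply h(0) = 2: A - \frac{9}{7} = 2 ⇒ A = \frac{23}{7}.
So h(n) = \frac{23 \left(-6\right)^{n}}{7} - \frac{9}{7}.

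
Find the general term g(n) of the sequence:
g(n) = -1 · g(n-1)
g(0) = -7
Pure geometric recurrence with ratio -1.
By induction g(n) = g(0) · (-1)^n = - 7 \left(-1\right)^{n}.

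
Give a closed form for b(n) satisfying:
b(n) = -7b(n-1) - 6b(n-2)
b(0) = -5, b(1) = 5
Characteristic equation: x² + 7x + 6 = 0, which factors as (x - (-1))(x - (-6)) = 0.
Roots r₁ = -1, r₂ = -6 (distinct).
General solution: b(n) = A·(-1)^n + B·(-6)^n.
From b(0) = -5: A + B = -5.
From b(1) = 5: -A - 6B = 5.
Solving: A = -5, B = 0.
So b(n) = - 5 \left(-1\right)^{n}.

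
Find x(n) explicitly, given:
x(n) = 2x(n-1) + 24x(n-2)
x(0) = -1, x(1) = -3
Characteristic equation: x² - 2x - 24 = 0, which factors as (x - (-4))(x - (6)) = 0.
Roots r₁ = -4, r₂ = 6 (distinct).
General solution: x(n) = A·(-4)^n + B·(6)^n.
From x(0) = -1: A + B = -1.
From x(1) = -3: -4A + 6B = -3.
Solving: A = - \frac{3}{10}, B = - \frac{7}{10}.
So x(n) = - \frac{3 \left(-4\right)^{n}}{10} - \frac{7 \cdot 6^{n}}{10}.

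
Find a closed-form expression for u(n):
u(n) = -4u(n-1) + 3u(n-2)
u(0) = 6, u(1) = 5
Characteristic equation: x² + 4x - 3 = 0.
Discriminant Δ = (-4)² + 4·(3) = 28.
Roots r₁,₂ = (-4 ± √28)/2, so r₁ = -2 + \sqrt{7}, r₂ = - \sqrt{7} - 2.
General solution: u(n) = A·r₁^n + B·r₂^n.
From the initial conditions, A + B = 6 and r₁A + r₂B = 5.
Since r₁ - r₂ = √28: A = (5 - (6)r₂)/√28 = 3 + \frac{17 \sqrt{7}}{14}, and B = 6 - A = 3 - \frac{17 \sqrt{7}}{14}.
So u(n) = \left(3 + \frac{17 \sqrt{7}}{14}\right)\left(-2 + \sqrt{7}\right)^n + \left(3 - \frac{17 \sqrt{7}}{14}\right)\left(- \sqrt{7} - 2\right)^n.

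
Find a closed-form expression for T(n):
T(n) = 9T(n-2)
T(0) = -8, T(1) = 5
Characteristic equation: x² - 9 = 0, which factors as (x - (3))(x - (-3)) = 0.
Roots r₁ = 3, r₂ = -3 (distinct).
General solution: T(n) = A·(3)^n + B·(-3)^n.
From T(0) = -8: A + B = -8.
From T(1) = 5: 3A - 3B = 5.
Solving: A = - \frac{19}{6}, B = - \frac{29}{6}.
So T(n) = - \frac{29 \left(-3\right)^{n}}{6} - \frac{19 \cdot 3^{n}}{6}.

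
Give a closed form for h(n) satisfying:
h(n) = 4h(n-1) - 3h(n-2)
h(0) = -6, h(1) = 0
Characteristic equation: x² - 4x + 3 = 0, which factors as (x - (3))(x - (1)) = 0.
Roots r₁ = 3, r₂ = 1 (distinct).
General solution: h(n) = A·(3)^n + B·(1)^n.
From h(0) = -6: A + B = -6.
From h(1) = 0: 3A + B = 0.
Solving: A = 3, B = -9.
So h(n) = 3 \cdot 3^{n} - 9.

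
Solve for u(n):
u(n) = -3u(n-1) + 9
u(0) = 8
First-order linear non-homogeneous.
Homogeneous solution: u_h(n) = A·(-3)^n.
Try constant particular solution u_p = K: K = -3K + 9 ⇒ K = \frac{9}{4}.
General: u(n) = A·(-3)^n + \frac{9}{4}.
Apply u(0) = 8: A + \frac{9}{4} = 8 ⇒ A = \frac{23}{4}.
So u(n) = \frac{23 \left(-3\right)^{n}}{4} + \frac{9}{4}.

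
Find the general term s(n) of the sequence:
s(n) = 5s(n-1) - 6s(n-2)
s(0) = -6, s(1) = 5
Characteristic equation: x² - 5x + 6 = 0, which factors as (x - (2))(x - (3)) = 0.
Roots r₁ = 2, r₂ = 3 (distinct).
General solution: s(n) = A·(2)^n + B·(3)^n.
From s(0) = -6: A + B = -6.
From s(1) = 5: 2A + 3B = 5.
Solving: A = -23, B = 17.
So s(n) = - 23 \cdot 2^{n} + 17 \cdot 3^{n}.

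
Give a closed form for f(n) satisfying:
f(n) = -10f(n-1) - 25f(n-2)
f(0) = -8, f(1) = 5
Characteristic equation: x² + 10x + 25 = 0, which is (x - (-5))².
Repeated root r = -5.
General solution: f(n) = (A + Bn)·(-5)^n.
From f(0) = -8: A = -8.
From f(1) = 5: (A + B)·(-5) = 5 ⇒ B = 7.
So f(n) = \left(7 n - 8\right) \cdot (-5)^n.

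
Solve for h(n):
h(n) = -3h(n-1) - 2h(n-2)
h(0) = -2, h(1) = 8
Characteristic equation: x² + 3x + 2 = 0, which factors as (x - (-1))(x - (-2)) = 0.
Roots r₁ = -1, r₂ = -2 (distinct).
General solution: h(n) = A·(-1)^n + B·(-2)^n.
From h(0) = -2: A + B = -2.
From h(1) = 8: -A - 2B = 8.
Solving: A = 4, B = -6.
So h(n) = 4 \left(-1\right)^{n} - 6 \left(-2\right)^{n}.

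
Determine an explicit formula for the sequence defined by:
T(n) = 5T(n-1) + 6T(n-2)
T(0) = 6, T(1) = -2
Characteristic equation: x² - 5x - 6 = 0, which factors as (x - (-1))(x - (6)) = 0.
Roots r₁ = -1, r₂ = 6 (distinct).
General solution: T(n) = A·(-1)^n + B·(6)^n.
From T(0) = 6: A + B = 6.
From T(1) = -2: -A + 6B = -2.
Solving: A = \frac{38}{7}, B = \frac{4}{7}.
So T(n) = \frac{38 \left(-1\right)^{n}}{7} + \frac{4 \cdot 6^{n}}{7}.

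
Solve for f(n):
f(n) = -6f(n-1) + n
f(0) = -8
First-order linear with linear forcing.
Homogeneous solution: f_h(n) = A·(-6)^n.
Try particular f_p(n) = pn + q. Substituting:
  pn + q = -6(p(n-1) + q) + n.
Matching the n-coefficient: p = -6p + 1 ⇒ p = \frac{1}{7}.
Matching constants: q = 6p - 6q ⇒ q = \frac{6}{49}.
General: f(n) = A·(-6)^n + \frac{n}{7} + \frac{6}{49}.
Apply f(0) = -8: A + \frac{6}{49} = -8 ⇒ A = - \frac{398}{49}.
So f(n) = - \frac{398 \left(-6\right)^{n}}{49} + \frac{n}{7} + \frac{6}{49}.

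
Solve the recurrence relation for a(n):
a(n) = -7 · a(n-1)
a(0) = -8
Pure geometric recurrence with ratio -7.
By induction a(n) = a(0) · (-7)^n = - 8 \left(-7\right)^{n}.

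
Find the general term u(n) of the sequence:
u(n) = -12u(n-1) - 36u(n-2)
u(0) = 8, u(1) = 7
Characteristic equation: x² + 12x + 36 = 0, which is (x - (-6))².
Repeated root r = -6.
General solution: u(n) = (A + Bn)·(-6)^n.
From u(0) = 8: A = 8.
From u(1) = 7: (A + B)·(-6) = 7 ⇒ B = - \frac{55}{6}.
So u(n) = \left(8 - \frac{55 n}{6}\right) \cdot (-6)^n.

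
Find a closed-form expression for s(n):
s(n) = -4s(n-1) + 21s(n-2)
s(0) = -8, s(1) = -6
Characteristic equation: x² + 4x - 21 = 0, which factors as (x - (-7))(x - (3)) = 0.
Roots r₁ = -7, r₂ = 3 (distinct).
General solution: s(n) = A·(-7)^n + B·(3)^n.
From s(0) = -8: A + B = -8.
From s(1) = -6: -7A + 3B = -6.
Solving: A = - \frac{9}{5}, B = - \frac{31}{5}.
So s(n) = - \frac{9 \left(-7\right)^{n}}{5} - \frac{31 \cdot 3^{n}}{5}.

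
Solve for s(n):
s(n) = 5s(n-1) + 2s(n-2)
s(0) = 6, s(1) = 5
Characteristic equation: x² - 5x - 2 = 0.
Discriminant Δ = (5)² + 4·(2) = 33.
Roots r₁,₂ = (5 ± √33)/2, so r₁ = \frac{5}{2} + \frac{\sqrt{33}}{2}, r₂ = \frac{5}{2} - \frac{\sqrt{33}}{2}.
General solution: s(n) = A·r₁^n + B·r₂^n.
From the initial conditions, A + B = 6 and r₁A + r₂B = 5.
Since r₁ - r₂ = √33: A = (5 - (6)r₂)/√33 = 3 - \frac{10 \sqrt{33}}{33}, and B = 6 - A = \frac{10 \sqrt{33}}{33} + 3.
So s(n) = \left(3 - \frac{10 \sqrt{33}}{33}\right)\left(\frac{5}{2} + \frac{\sqrt{33}}{2}\right)^n + \left(\frac{10 \sqrt{33}}{33} + 3\right)\left(\frac{5}{2} - \frac{\sqrt{33}}{2}\right)^n.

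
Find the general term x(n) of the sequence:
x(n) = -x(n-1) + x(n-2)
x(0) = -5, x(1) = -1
Characteristic equation: x² + x - 1 = 0.
Discriminant Δ = (-1)² + 4·(1) = 5.
Roots r₁,₂ = (-1 ± √5)/2, so r₁ = - \frac{1}{2} + \frac{\sqrt{5}}{2}, r₂ = - \frac{\sqrt{5}}{2} - \frac{1}{2}.
General solution: x(n) = A·r₁^n + B·r₂^n.
From the initial conditions, A + B = -5 and r₁A + r₂B = -1.
Since r₁ - r₂ = √5: A = (-1 - (-5)r₂)/√5 = - \frac{5}{2} - \frac{7 \sqrt{5}}{10}, and B = -5 - A = - \frac{5}{2} + \frac{7 \sqrt{5}}{10}.
So x(n) = \left(- \frac{5}{2} - \frac{7 \sqrt{5}}{10}\right)\left(- \frac{1}{2} + \frac{\sqrt{5}}{2}\right)^n + \left(- \frac{5}{2} + \frac{7 \sqrt{5}}{10}\right)\left(- \frac{\sqrt{5}}{2} - \frac{1}{2}\right)^n.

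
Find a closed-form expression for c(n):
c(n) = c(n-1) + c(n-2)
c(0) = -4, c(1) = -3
Characteristic equation: x² - x - 1 = 0.
Discriminant Δ = (1)² + 4·(1) = 5.
Roots r₁,₂ = (1 ± √5)/2, so r₁ = \frac{1}{2} + \frac{\sqrt{5}}{2}, r₂ = \frac{1}{2} - \frac{\sqrt{5}}{2}.
General solution: c(n) = A·r₁^n + B·r₂^n.
From the initial conditions, A + B = -4 and r₁A + r₂B = -3.
Since r₁ - r₂ = √5: A = (-3 - (-4)r₂)/√5 = -2 - \frac{\sqrt{5}}{5}, and B = -4 - A = -2 + \frac{\sqrt{5}}{5}.
So c(n) = \left(-2 - \frac{\sqrt{5}}{5}\right)\left(\frac{1}{2} + \frac{\sqrt{5}}{2}\right)^n + \left(-2 + \frac{\sqrt{5}}{5}\right)\left(\frac{1}{2} - \frac{\sqrt{5}}{2}\right)^n.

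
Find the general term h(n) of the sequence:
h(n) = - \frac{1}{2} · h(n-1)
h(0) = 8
Pure geometric recurrence with ratio - \frac{1}{2}.
By induction h(n) = h(0) · (- \frac{1}{2})^n = 8 \left(- \frac{1}{2}\right)^{n}.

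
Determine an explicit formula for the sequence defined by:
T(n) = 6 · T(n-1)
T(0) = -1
Pure geometric recurrence with ratio 6.
By induction T(n) = T(0) · (6)^n = - 6^{n}.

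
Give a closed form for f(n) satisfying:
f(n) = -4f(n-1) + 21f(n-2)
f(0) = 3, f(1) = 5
Characteristic equation: x² + 4x - 21 = 0, which factors as (x - (3))(x - (-7)) = 0.
Roots r₁ = 3, r₂ = -7 (distinct).
General solution: f(n) = A·(3)^n + B·(-7)^n.
From f(0) = 3: A + B = 3.
From f(1) = 5: 3A - 7B = 5.
Solving: A = \frac{13}{5}, B = \frac{2}{5}.
So f(n) = \frac{2 \left(-7\right)^{n}}{5} + \frac{13 \cdot 3^{n}}{5}.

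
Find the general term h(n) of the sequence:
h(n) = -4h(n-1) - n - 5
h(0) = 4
First-order linear with linear forcing.
Homogeneous solution: h_h(n) = A·(-4)^n.
Try particular h_p(n) = pn + q. Substituting:
  pn + q = -4(p(n-1) + q) - n - 5.
Matching the n-coefficient: p = -4p - 1 ⇒ p = - \frac{1}{5}.
Matching constants: q = 4p - 4q - 5 ⇒ q = - \frac{29}{25}.
General: h(n) = A·(-4)^n - \frac{n}{5} - \frac{29}{25}.
Apply h(0) = 4: A - \frac{29}{25} = 4 ⇒ A = \frac{129}{25}.
So h(n) = \frac{129 \left(-4\right)^{n}}{25} - \frac{n}{5} - \frac{29}{25}.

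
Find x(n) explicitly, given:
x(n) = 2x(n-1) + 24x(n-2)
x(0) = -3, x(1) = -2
Characteristic equation: x² - 2x - 24 = 0, which factors as (x - (6))(x - (-4)) = 0.
Roots r₁ = 6, r₂ = -4 (distinct).
General solution: x(n) = A·(6)^n + B·(-4)^n.
From x(0) = -3: A + B = -3.
From x(1) = -2: 6A - 4B = -2.
Solving: A = - \frac{7}{5}, B = - \frac{8}{5}.
So x(n) = - \frac{8 \left(-4\right)^{n}}{5} - \frac{7 \cdot 6^{n}}{5}.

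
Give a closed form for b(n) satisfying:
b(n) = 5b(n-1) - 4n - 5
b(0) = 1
First-order linear with linear forcing.
Homogeneous solution: b_h(n) = A·(5)^n.
Try particular b_p(n) = pn + q. Substituting:
  pn + q = 5(p(n-1) + q) - 4n - 5.
Matching the n-coefficient: p = 5p - 4 ⇒ p = 1.
Matching constants: q = -5p + 5q - 5 ⇒ q = \frac{5}{2}.
General: b(n) = A·(5)^n + n + \frac{5}{2}.
Apply b(0) = 1: A + \frac{5}{2} = 1 ⇒ A = - \frac{3}{2}.
So b(n) = - \frac{3 \cdot 5^{n}}{2} + n + \frac{5}{2}.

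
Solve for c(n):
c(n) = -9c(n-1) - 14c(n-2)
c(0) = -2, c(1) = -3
Characteristic equation: x² + 9x + 14 = 0, which factors as (x - (-2))(x - (-7)) = 0.
Roots r₁ = -2, r₂ = -7 (distinct).
General solution: c(n) = A·(-2)^n + B·(-7)^n.
From c(0) = -2: A + B = -2.
From c(1) = -3: -2A - 7B = -3.
Solving: A = - \frac{17}{5}, B = \frac{7}{5}.
So c(n) = - \frac{17 \left(-2\right)^{n}}{5} + \frac{7 \left(-7\right)^{n}}{5}.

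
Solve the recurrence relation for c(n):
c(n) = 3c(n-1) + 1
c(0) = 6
First-order linear non-homogeneous.
Homogeneous solution: c_h(n) = A·(3)^n.
Try constant particular solution c_p = K: K = 3K + 1 ⇒ K = - \frac{1}{2}.
General: c(n) = A·(3)^n - \frac{1}{2}.
Apply c(0) = 6: A - \frac{1}{2} = 6 ⇒ A = \frac{13}{2}.
So c(n) = \frac{13 \cdot 3^{n}}{2} - \frac{1}{2}.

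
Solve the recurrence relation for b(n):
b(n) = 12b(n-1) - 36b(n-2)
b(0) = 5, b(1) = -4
Characteristic equation: x² - 12x + 36 = 0, which is (x - (6))².
Repeated root r = 6.
General solution: b(n) = (A + Bn)·(6)^n.
From b(0) = 5: A = 5.
From b(1) = -4: (A + B)·(6) = -4 ⇒ B = - \frac{17}{3}.
So b(n) = \left(5 - \frac{17 n}{3}\right) \cdot (6)^n.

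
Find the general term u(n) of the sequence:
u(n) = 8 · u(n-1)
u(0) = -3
Pure geometric recurrence with ratio 8.
By induction u(n) = u(0) · (8)^n = - 3 \cdot 8^{n}.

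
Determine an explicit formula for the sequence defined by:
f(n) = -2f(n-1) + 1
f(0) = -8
First-order linear non-homogeneous.
Homogeneous solution: f_h(n) = A·(-2)^n.
Try constant particular solution f_p = K: K = -2K + 1 ⇒ K = \frac{1}{3}.
General: f(n) = A·(-2)^n + \frac{1}{3}.
Apply f(0) = -8: A + \frac{1}{3} = -8 ⇒ A = - \frac{25}{3}.
So f(n) = \frac{1}{3} - \frac{25 \left(-2\right)^{n}}{3}.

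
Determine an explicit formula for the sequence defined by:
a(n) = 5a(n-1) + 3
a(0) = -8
First-order linear non-homogeneous.
Homogeneous solution: a_h(n) = A·(5)^n.
Try constant particular solution a_p = K: K = 5K + 3 ⇒ K = - \frac{3}{4}.
General: a(n) = A·(5)^n - \frac{3}{4}.
Apply a(0) = -8: A - \frac{3}{4} = -8 ⇒ A = - \frac{29}{4}.
So a(n) = - \frac{29 \cdot 5^{n}}{4} - \frac{3}{4}.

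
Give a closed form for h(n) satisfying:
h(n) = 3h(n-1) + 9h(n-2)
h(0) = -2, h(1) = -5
Characteristic equation: x² - 3x - 9 = 0.
Discriminant Δ = (3)² + 4·(9) = 45.
Roots r₁,₂ = (3 ± √45)/2, so r₁ = \frac{3}{2} + \frac{3 \sqrt{5}}{2}, r₂ = \frac{3}{2} - \frac{3 \sqrt{5}}{2}.
General solution: h(n) = A·r₁^n + B·r₂^n.
From the initial conditions, A + B = -2 and r₁A + r₂B = -5.
Since r₁ - r₂ = √45: A = (-5 - (-2)r₂)/√45 = -1 - \frac{2 \sqrt{5}}{15}, and B = -2 - A = -1 + \frac{2 \sqrt{5}}{15}.
So h(n) = \left(-1 - \frac{2 \sqrt{5}}{15}\right)\left(\frac{3}{2} + \frac{3 \sqrt{5}}{2}\right)^n + \left(-1 + \frac{2 \sqrt{5}}{15}\right)\left(\frac{3}{2} - \frac{3 \sqrt{5}}{2}\right)^n.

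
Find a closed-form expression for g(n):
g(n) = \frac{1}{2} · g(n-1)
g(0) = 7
Pure geometric recurrence with ratio \frac{1}{2}.
By induction g(n) = g(0) · (\frac{1}{2})^n = 7 \cdot 2^{- n}.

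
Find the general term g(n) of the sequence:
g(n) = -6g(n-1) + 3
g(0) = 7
First-order linear non-homogeneous.
Homogeneous solution: g_h(n) = A·(-6)^n.
Try constant particular solution g_p = K: K = -6K + 3 ⇒ K = \frac{3}{7}.
General: g(n) = A·(-6)^n + \frac{3}{7}.
Apply g(0) = 7: A + \frac{3}{7} = 7 ⇒ A = \frac{46}{7}.
So g(n) = \frac{46 \left(-6\right)^{n}}{7} + \frac{3}{7}.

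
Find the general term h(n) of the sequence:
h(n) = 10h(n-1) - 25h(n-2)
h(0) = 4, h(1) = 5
Characteristic equation: x² - 10x + 25 = 0, which is (x - (5))².
Repeated root r = 5.
General solution: h(n) = (A + Bn)·(5)^n.
From h(0) = 4: A = 4.
From h(1) = 5: (A + B)·(5) = 5 ⇒ B = -3.
So h(n) = \left(4 - 3 n\right) \cdot (5)^n.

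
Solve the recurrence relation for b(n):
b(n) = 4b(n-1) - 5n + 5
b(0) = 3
First-order linear with linear forcing.
Homogeneous solution: b_h(n) = A·(4)^n.
Try particular b_p(n) = pn + q. Substituting:
  pn + q = 4(p(n-1) + q) - 5n + 5.
Matching the n-coefficient: p = 4p - 5 ⇒ p = \frac{5}{3}.
Matching constants: q = -4p + 4q + 5 ⇒ q = \frac{5}{9}.
General: b(n) = A·(4)^n + \frac{5 n}{3} + \frac{5}{9}.
Apply b(0) = 3: A + \frac{5}{9} = 3 ⇒ A = \frac{22}{9}.
So b(n) = \frac{22 \cdot 4^{n}}{9} + \frac{5 n}{3} + \frac{5}{9}.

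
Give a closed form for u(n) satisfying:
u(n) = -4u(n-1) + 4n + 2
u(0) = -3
First-order linear with linear forcing.
Homogeneous solution: u_h(n) = A·(-4)^n.
Try particular u_p(n) = pn + q. Substituting:
  pn + q = -4(p(n-1) + q) + 4n + 2.
Matching the n-coefficient: p = -4p + 4 ⇒ p = \frac{4}{5}.
Matching constants: q = 4p - 4q + 2 ⇒ q = \frac{26}{25}.
General: u(n) = A·(-4)^n + \frac{4 n}{5} + \frac{26}{25}.
Apply u(0) = -3: A + \frac{26}{25} = -3 ⇒ A = - \frac{101}{25}.
So u(n) = - \frac{101 \left(-4\right)^{n}}{25} + \frac{4 n}{5} + \frac{26}{25}.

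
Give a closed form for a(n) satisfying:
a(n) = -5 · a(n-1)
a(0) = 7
Pure geometric recurrence with ratio -5.
By induction a(n) = a(0) · (-5)^n = 7 \left(-5\right)^{n}.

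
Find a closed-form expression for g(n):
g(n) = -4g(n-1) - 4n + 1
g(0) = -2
First-order linear with linear forcing.
Homogeneous solution: g_h(n) = A·(-4)^n.
Try particular g_p(n) = pn + q. Substituting:
  pn + q = -4(p(n-1) + q) - 4n + 1.
Matching the n-coefficient: p = -4p - 4 ⇒ p = - \frac{4}{5}.
Matching constants: q = 4p - 4q + 1 ⇒ q = - \frac{11}{25}.
General: g(n) = A·(-4)^n - \frac{4 n}{5} - \frac{11}{25}.
Apply g(0) = -2: A - \frac{11}{25} = -2 ⇒ A = - \frac{39}{25}.
So g(n) = - \frac{39 \left(-4\right)^{n}}{25} - \frac{4 n}{5} - \frac{11}{25}.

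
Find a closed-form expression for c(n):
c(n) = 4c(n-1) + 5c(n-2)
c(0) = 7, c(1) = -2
Characteristic equation: x² - 4x - 5 = 0, which factors as (x - (-1))(x - (5)) = 0.
Roots r₁ = -1, r₂ = 5 (distinct).
General solution: c(n) = A·(-1)^n + B·(5)^n.
From c(0) = 7: A + B = 7.
From c(1) = -2: -A + 5B = -2.
Solving: A = \frac{37}{6}, B = \frac{5}{6}.
So c(n) = \frac{37 \left(-1\right)^{n}}{6} + \frac{5 \cdot 5^{n}}{6}.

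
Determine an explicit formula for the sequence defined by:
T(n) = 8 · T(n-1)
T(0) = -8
Pure geometric recurrence with ratio 8.
By induction T(n) = T(0) · (8)^n = - 8 \cdot 8^{n}.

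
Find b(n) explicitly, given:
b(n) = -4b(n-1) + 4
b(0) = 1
First-order linear non-homogeneous.
Homogeneous solution: b_h(n) = A·(-4)^n.
Try constant particular solution b_p = K: K = -4K + 4 ⇒ K = \frac{4}{5}.
General: b(n) = A·(-4)^n + \frac{4}{5}.
Apply b(0) = 1: A + \frac{4}{5} = 1 ⇒ A = \frac{1}{5}.
So b(n) = \frac{\left(-4\right)^{n}}{5} + \frac{4}{5}.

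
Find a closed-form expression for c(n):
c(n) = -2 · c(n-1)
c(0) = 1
Pure geometric recurrence with ratio -2.
By induction c(n) = c(0) · (-2)^n = \left(-2\right)^{n}.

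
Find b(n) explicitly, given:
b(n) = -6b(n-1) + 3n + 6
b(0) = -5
First-order linear with linear forcing.
Homogeneous solution: b_h(n) = A·(-6)^n.
Try particular b_p(n) = pn + q. Substituting:
  pn + q = -6(p(n-1) + q) + 3n + 6.
Matching the n-coefficient: p = -6p + 3 ⇒ p = \frac{3}{7}.
Matching constants: q = 6p - 6q + 6 ⇒ q = \frac{60}{49}.
General: b(n) = A·(-6)^n + \frac{3 n}{7} + \frac{60}{49}.
Apply b(0) = -5: A + \frac{60}{49} = -5 ⇒ A = - \frac{305}{49}.
So b(n) = - \frac{305 \left(-6\right)^{n}}{49} + \frac{3 n}{7} + \frac{60}{49}.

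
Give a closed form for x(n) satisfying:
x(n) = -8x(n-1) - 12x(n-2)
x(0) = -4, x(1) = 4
Characteristic equation: x² + 8x + 12 = 0, which factors as (x - (-2))(x - (-6)) = 0.
Roots r₁ = -2, r₂ = -6 (distinct).
General solution: x(n) = A·(-2)^n + B·(-6)^n.
From x(0) = -4: A + B = -4.
From x(1) = 4: -2A - 6B = 4.
Solving: A = -5, B = 1.
So x(n) = - 5 \left(-2\right)^{n} + \left(-6\right)^{n}.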